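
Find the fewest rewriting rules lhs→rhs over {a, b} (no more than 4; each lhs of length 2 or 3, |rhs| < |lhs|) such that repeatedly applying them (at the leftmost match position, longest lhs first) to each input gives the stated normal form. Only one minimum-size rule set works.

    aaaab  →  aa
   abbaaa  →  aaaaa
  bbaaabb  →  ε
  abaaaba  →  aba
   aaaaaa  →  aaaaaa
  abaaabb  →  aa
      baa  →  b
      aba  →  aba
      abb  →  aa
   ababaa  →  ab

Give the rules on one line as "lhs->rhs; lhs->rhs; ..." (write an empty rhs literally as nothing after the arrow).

  | aaaab => aa
  | abbaaa => aaaaa
  | bbaaabb => aaaabb => aab => ε
  | abaaaba => ababa => aba

aab->; baa->b; bab->b; bb->a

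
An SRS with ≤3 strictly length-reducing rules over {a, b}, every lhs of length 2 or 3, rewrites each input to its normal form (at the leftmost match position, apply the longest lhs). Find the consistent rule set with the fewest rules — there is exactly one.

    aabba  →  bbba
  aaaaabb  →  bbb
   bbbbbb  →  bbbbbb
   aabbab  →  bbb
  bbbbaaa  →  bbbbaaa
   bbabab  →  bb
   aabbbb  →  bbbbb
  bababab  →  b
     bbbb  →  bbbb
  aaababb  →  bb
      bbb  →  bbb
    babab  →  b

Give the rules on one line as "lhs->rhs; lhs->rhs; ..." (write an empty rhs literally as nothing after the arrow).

aab->bb; ab->

  | aabba => bbba
  | aaaaabb => aaabbb => abbbb => bbb
  | bbbbbb
  | aabbab => bbbab => bbb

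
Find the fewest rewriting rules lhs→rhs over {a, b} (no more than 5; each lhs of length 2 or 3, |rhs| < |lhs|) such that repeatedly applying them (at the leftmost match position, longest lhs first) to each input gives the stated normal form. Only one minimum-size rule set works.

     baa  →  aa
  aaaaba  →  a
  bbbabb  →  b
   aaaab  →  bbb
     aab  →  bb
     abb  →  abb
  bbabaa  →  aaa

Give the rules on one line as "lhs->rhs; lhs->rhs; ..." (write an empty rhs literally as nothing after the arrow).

aab->bb; ba->a; bab->; bba->a

  | baa => aa
  | aaaaba => aabba => bbba => ba => a
  | bbbabb => babb => b
  | aaaab => aabb => bbb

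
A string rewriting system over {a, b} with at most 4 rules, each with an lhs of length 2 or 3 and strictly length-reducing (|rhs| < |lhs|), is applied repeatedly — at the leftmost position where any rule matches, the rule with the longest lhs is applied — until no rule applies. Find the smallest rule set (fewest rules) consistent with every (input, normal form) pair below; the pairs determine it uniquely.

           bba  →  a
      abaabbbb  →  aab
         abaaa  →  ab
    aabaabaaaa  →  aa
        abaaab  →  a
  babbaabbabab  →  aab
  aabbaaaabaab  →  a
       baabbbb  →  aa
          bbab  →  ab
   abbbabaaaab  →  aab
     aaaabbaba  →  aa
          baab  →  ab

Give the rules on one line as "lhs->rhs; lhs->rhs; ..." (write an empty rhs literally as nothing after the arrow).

  | bba => a
  | abaabbbb => aabbbb => aaabb => abbb => aab
  | abaaa => aaa => ab
  | aabaabaaaa => aaabaaaa => abbaaaa => aaaaa => abaa => aa

aaa->ab; ba->; bb->; bbb->ab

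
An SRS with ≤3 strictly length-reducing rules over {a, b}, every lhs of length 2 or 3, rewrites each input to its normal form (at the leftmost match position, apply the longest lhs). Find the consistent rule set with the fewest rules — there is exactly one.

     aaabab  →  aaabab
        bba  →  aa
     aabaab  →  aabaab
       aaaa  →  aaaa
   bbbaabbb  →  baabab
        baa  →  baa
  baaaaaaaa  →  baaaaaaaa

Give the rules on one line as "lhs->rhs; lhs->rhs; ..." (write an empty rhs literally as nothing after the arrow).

abb->ba; bba->aa

  | aaabab
  | bba => aa
  | aabaab
  | aaaa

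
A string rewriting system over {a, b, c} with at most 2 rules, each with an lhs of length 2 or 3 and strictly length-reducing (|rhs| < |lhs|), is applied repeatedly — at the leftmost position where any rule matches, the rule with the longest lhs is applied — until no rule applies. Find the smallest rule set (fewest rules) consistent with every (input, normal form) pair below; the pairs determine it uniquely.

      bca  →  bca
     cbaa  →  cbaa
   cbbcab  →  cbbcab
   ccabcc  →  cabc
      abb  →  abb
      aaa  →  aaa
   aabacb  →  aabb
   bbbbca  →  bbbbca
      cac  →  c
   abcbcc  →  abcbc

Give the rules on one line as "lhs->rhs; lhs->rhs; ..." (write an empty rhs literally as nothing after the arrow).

ac->; cc->c

  | bca
  | cbaa
  | cbbcab
  | ccabcc => cabcc => cabc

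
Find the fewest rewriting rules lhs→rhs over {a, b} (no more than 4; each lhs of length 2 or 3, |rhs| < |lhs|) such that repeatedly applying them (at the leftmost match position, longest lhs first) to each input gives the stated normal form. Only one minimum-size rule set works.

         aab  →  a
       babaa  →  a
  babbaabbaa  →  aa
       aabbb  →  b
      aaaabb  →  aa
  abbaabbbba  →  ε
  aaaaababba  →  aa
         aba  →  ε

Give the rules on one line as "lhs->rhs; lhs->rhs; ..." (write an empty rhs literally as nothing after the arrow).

ab->; aba->; ba->; bb->a

  | aab => a
  | babaa => baa => a
  | babbaabbaa => bbaabbaa => aaabbaa => aabaa => aa
  | aabbb => abb => b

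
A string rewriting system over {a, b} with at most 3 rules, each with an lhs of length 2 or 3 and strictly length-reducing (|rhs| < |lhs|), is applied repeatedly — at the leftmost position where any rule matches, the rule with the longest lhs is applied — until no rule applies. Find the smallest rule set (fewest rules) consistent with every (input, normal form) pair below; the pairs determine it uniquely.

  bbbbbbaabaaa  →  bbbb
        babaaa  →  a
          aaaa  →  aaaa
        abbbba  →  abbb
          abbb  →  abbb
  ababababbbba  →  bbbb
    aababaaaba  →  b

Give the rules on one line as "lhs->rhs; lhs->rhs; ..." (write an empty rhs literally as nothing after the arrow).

  | bbbbbbaabaaa => bbbbbbaaa => bbbbba => bbbb
  | babaaa => baaa => a
  | aaaa
  | abbbba => abbb

aba->b; ba->; baa->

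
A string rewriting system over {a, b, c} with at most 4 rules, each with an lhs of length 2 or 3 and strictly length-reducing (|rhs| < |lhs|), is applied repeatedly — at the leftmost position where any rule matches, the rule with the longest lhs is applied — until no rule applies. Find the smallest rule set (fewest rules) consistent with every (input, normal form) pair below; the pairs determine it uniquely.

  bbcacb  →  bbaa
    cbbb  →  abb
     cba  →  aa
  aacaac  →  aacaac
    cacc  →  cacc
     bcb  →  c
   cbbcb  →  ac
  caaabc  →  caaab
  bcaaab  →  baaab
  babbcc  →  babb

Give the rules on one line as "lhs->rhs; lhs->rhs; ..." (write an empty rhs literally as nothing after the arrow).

bc->b; bcb->c; cb->a

  | bbcacb => bbacb => bbaa
  | cbbb => abb
  | cba => aa
  | aacaac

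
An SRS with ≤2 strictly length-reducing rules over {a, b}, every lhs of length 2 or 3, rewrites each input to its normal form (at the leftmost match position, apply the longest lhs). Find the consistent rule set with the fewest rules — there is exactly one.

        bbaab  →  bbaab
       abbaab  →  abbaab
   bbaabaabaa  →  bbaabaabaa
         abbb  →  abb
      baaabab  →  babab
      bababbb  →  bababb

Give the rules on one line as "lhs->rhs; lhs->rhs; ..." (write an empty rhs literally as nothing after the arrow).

aaa->a; bbb->bb

  | bbaab
  | abbaab
  | bbaabaabaa
  | abbb => abb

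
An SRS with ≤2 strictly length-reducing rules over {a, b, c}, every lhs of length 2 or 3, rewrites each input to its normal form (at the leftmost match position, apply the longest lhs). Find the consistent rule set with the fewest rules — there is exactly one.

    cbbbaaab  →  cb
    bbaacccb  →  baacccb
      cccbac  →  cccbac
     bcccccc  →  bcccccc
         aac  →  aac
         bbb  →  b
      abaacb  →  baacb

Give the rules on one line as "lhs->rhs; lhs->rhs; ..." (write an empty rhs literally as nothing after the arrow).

  | cbbbaaab => cbbaaab => cbaaab => cbaab => cbab => cbb => cb
  | bbaacccb => baacccb
  | cccbac
  | bcccccc

ab->b; bb->b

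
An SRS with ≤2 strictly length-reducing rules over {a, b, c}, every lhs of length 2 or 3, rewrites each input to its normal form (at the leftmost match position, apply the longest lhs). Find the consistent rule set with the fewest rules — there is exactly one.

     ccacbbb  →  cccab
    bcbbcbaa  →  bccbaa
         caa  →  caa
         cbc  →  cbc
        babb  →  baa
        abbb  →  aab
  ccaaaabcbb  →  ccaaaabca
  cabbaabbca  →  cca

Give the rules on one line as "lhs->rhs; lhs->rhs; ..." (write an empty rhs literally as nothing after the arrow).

ac->c; bb->a

  | ccacbbb => cccbbb => cccab
  | bcbbcbaa => bcacbaa => bccbaa
  | caa
  | cbc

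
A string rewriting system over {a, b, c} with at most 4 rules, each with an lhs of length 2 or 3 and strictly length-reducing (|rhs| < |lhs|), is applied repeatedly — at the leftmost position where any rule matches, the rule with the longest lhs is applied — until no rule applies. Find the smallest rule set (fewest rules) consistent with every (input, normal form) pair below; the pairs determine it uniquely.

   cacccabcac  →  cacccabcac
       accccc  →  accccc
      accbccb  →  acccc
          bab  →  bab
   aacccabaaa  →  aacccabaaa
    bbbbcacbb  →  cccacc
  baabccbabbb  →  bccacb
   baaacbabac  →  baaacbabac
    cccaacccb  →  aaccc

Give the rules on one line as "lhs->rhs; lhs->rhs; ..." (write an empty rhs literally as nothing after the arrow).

  | cacccabcac
  | accccc
  | accbccb => accccb => acccc
  | bab

aab->; bb->c; caa->aa; ccb->cc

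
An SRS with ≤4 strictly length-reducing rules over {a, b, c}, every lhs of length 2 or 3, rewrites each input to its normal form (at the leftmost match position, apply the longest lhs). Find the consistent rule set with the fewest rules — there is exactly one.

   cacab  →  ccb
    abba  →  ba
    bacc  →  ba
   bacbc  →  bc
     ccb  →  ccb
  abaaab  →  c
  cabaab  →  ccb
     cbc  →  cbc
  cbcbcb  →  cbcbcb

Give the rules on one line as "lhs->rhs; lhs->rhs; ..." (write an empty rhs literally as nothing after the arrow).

  | cacab => caab => ccb
  | abba => ba
  | bacc => bac => ba
  | bacbc => babc => bc

aa->c; ab->; ac->a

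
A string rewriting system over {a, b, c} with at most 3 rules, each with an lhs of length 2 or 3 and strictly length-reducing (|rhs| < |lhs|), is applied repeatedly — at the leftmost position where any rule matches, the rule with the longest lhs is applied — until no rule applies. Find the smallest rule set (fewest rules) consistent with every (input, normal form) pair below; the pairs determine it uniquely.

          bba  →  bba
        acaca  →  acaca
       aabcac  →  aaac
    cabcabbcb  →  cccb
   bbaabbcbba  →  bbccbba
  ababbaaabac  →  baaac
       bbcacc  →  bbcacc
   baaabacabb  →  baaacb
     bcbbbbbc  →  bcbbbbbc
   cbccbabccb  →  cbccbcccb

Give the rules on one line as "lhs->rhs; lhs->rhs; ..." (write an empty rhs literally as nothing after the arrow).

ab->; abc->cc; cca->aa

  | bba
  | acaca
  | aabcac => accac => aaac
  | cabcabbcb => cccabbcb => caabbcb => cabcb => cccb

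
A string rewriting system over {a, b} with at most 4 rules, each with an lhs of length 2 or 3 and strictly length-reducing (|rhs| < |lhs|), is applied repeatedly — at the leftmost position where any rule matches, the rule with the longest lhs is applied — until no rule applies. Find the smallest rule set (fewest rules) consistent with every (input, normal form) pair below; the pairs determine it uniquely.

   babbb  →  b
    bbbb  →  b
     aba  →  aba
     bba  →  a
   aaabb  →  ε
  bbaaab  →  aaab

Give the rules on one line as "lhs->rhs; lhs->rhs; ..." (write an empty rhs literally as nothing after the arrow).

  | babbb => bbbb => b
  | bbbb => b
  | aba
  | bba => a

abb->bb; bb->; bbb->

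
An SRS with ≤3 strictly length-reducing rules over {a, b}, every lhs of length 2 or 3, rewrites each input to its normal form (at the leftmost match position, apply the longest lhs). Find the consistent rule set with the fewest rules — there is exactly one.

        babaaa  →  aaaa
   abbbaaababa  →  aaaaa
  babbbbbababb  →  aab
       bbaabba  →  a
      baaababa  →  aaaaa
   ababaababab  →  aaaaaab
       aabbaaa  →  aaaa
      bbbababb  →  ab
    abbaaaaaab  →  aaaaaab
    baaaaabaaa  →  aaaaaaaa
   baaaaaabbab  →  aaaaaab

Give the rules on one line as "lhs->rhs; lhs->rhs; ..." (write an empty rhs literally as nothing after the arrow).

  | babaaa => abaaa => aaaa
  | abbbaaababa => abbaaababa => aaababa => aaaaba => aaaaa
  | babbbbbababb => abbbbbababb => abbbbababb => abbbababb => abbababb => ababb => aabb => aab
  | bbaabba => abba => a

ba->a; bb->b; bba->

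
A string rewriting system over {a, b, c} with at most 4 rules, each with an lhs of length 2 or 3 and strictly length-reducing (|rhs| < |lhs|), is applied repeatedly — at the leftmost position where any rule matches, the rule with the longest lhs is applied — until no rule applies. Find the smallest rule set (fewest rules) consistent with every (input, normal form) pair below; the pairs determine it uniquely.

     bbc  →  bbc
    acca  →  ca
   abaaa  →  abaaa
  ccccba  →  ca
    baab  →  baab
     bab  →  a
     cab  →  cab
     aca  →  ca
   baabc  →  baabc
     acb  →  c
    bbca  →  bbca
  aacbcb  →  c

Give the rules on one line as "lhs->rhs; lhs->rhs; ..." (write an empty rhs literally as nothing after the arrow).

ac->c; bab->a; cb->c; cc->c

  | bbc
  | acca => cca => ca
  | abaaa
  | ccccba => cccba => ccba => cba => ca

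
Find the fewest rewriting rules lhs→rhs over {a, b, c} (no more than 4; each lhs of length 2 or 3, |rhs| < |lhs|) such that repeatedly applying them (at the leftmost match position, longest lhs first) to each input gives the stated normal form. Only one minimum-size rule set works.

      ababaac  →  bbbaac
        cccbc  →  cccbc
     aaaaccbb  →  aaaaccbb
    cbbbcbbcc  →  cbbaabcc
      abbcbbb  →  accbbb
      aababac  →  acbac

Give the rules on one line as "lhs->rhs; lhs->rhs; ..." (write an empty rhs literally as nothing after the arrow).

  | ababaac => bbbaac
  | cccbc
  | aaaaccbb
  | cbbbcbbcc => cbbaabcc

aba->bb; abb->ac; bcb->aa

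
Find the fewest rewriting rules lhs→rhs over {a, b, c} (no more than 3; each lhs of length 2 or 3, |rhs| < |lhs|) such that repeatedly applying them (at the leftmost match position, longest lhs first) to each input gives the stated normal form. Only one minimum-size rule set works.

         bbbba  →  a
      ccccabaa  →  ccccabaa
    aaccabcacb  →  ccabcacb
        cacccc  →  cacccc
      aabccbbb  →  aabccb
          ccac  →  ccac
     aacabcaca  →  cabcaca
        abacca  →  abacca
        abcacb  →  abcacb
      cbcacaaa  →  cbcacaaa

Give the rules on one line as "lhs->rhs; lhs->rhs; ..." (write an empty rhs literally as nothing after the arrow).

  | bbbba => bba => a
  | ccccabaa
  | aaccabcacb => ccabcacb
  | cacccc

aac->c; bb->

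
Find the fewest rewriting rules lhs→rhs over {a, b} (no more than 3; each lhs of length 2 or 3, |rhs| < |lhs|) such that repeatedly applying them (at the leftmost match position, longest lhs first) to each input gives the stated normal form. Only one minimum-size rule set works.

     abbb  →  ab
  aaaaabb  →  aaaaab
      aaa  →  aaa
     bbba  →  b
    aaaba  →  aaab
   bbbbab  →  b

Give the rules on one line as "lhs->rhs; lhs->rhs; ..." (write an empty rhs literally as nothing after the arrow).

ba->b; bb->b

  | abbb => abb => ab
  | aaaaabb => aaaaab
  | aaa
  | bbba => bba => ba => b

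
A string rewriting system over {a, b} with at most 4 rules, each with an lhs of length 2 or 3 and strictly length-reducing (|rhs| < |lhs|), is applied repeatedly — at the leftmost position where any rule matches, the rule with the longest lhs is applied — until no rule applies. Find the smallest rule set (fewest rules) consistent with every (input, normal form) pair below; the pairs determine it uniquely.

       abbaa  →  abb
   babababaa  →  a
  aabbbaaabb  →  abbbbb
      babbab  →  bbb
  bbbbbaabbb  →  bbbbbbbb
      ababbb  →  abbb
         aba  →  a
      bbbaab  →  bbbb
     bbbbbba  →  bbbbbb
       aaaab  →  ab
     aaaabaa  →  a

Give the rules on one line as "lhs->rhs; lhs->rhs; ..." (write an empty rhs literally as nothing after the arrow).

aa->a; ba->; bba->bb

  | abbaa => abba => abb
  | babababaa => bababaa => babaa => baa => a
  | aabbbaaabb => abbbaaabb => abbbaabb => abbbabb => abbbbb
  | babbab => bbab => bbb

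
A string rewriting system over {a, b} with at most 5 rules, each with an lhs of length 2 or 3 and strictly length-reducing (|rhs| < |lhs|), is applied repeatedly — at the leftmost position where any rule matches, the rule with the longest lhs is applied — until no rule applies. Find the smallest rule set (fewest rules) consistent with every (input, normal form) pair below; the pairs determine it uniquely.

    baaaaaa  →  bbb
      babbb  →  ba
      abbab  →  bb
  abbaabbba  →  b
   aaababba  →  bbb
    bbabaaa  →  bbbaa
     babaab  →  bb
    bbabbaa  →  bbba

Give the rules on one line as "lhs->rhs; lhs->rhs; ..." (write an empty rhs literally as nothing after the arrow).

  | baaaaaa => bbaaa => bbb
  | babbb => baab => ba
  | abbab => aaab => bb
  | abbaabbba => aaaabbba => babbba => baaba => bab => b

aaa->b; ab->; aba->b; abb->aa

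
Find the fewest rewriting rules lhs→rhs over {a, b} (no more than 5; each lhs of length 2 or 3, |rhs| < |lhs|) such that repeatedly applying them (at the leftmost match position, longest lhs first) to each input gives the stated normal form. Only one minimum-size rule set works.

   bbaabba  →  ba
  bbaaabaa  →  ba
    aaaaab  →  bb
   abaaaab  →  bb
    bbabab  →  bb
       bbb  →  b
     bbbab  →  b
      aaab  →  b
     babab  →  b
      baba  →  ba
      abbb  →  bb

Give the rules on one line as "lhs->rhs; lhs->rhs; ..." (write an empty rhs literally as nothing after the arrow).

aa->a; aaa->bb; ab->; bbb->b

  | bbaabba => bbabba => bbba => ba
  | bbaaabaa => bbbbbaa => bbbaa => baa => ba
  | aaaaab => bbaab => bbab => bb
  | abaaaab => aaaab => bbab => bb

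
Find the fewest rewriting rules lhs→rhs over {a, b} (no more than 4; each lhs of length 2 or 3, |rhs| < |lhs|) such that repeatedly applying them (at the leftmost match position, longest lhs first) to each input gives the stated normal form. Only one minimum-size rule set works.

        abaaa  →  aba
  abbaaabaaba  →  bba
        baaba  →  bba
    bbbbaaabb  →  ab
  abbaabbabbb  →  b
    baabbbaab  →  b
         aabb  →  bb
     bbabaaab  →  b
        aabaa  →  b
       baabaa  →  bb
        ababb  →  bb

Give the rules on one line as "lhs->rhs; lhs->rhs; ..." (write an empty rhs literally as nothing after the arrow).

aa->; abb->ab; bab->ab; bbb->b

  | abaaa => aba
  | abbaaabaaba => abaaabaaba => ababaaba => aabaaba => baaba => bba
  | baaba => bba
  | bbbbaaabb => bbaaabb => bbabb => babb => abb => ab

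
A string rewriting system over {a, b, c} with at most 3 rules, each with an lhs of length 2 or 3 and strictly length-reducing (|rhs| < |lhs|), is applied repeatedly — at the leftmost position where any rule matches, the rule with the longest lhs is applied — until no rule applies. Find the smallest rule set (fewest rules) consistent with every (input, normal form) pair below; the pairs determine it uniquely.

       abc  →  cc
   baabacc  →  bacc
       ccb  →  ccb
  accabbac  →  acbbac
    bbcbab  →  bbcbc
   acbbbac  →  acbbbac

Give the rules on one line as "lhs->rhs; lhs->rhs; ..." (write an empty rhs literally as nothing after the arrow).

ab->c; ca->

  | abc => cc
  | baabacc => bacacc => bacc
  | ccb
  | accabbac => acbbac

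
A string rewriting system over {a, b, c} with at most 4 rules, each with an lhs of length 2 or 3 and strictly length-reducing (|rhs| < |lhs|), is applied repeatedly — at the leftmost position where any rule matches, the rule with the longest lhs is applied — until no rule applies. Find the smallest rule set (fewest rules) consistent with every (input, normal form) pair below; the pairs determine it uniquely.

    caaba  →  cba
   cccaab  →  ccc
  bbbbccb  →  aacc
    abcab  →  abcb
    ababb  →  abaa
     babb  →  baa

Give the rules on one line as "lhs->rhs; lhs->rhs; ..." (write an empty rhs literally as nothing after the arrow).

bb->a; ca->c; ccb->cc

  | caaba => caba => cba
  | cccaab => cccab => cccb => ccc
  | bbbbccb => abbccb => aaccb => aacc
  | abcab => abcb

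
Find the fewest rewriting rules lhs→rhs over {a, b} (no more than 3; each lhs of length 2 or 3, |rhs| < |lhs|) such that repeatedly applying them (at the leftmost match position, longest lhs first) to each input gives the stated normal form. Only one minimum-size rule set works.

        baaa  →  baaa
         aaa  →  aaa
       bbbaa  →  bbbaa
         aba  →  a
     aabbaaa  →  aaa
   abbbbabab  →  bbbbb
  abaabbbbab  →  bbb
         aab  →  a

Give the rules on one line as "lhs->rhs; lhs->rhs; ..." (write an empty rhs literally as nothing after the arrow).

  | baaa
  | aaa
  | bbbaa
  | aba => a

ab->; bab->bb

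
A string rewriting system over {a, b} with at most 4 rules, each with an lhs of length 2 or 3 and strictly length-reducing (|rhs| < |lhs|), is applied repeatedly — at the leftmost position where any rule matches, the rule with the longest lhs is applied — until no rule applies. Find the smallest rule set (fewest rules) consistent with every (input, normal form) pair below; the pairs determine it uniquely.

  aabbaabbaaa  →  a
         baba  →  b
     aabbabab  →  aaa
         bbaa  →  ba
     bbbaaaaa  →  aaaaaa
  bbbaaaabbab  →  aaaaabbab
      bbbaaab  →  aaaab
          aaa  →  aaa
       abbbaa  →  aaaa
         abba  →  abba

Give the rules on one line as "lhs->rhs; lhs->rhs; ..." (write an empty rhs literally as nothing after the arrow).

  | aabbaabbaaa => aababbaaa => abbaaa => abaa => a
  | baba => b
  | aabbabab => aabbb => aaa
  | bbaa => ba

aba->; baa->a; bbb->a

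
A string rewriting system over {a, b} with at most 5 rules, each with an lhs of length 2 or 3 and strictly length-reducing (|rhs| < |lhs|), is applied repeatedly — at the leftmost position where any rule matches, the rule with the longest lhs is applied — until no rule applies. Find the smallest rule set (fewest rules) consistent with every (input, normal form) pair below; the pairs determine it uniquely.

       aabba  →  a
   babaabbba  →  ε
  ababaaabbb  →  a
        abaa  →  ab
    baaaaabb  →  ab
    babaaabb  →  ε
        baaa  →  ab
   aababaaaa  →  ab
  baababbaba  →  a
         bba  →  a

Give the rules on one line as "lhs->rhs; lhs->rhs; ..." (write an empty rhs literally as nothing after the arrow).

  | aabba => bba => a
  | babaabbba => abaabbba => aaabbba => abbbba => abba => aa => ε
  | ababaaabbb => aabaaabbb => baaabbb => aaabbb => abbbb => abb => a
  | abaa => aaa => ab

aa->; aaa->ab; ba->a; bb->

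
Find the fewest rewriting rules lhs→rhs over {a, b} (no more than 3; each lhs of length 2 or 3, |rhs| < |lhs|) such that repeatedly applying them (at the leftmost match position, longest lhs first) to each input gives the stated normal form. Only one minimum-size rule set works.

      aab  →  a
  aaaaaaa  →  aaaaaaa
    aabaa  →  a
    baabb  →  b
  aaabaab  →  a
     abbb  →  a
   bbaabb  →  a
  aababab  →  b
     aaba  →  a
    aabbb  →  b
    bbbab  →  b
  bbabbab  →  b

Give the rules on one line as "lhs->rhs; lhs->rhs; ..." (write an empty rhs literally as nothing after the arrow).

  | aab => a
  | aaaaaaa
  | aabaa => aaba => aab => a
  | baabb => bab => b

ab->; aba->ab; bb->a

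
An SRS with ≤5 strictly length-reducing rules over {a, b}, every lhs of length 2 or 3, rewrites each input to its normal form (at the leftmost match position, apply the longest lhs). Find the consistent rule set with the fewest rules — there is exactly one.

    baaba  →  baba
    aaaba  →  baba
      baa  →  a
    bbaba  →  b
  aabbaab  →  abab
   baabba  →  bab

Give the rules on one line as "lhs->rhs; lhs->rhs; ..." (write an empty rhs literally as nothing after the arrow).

  | baaba => baba
  | aaaba => baba
  | baa => bb => a
  | bbaba => bba => b

aa->b; aab->ab; bb->a; bba->b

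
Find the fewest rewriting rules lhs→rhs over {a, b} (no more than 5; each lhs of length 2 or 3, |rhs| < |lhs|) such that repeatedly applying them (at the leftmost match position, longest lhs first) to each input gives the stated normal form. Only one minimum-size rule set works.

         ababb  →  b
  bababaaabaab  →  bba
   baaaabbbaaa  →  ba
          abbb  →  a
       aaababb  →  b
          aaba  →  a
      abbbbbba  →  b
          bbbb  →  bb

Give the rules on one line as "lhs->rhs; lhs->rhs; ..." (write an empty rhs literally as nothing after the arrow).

  | ababb => bbb => b
  | bababaaabaab => bbbaaabaab => baaabaab => babbaab => babaab => bbab => bba
  | baaaabbbaaa => bababbbaaa => bbbbbaaa => bbbaaa => baaa => bab => ba
  | abbb => abb => ab => a

aaa->ab; ab->a; aba->b; bbb->b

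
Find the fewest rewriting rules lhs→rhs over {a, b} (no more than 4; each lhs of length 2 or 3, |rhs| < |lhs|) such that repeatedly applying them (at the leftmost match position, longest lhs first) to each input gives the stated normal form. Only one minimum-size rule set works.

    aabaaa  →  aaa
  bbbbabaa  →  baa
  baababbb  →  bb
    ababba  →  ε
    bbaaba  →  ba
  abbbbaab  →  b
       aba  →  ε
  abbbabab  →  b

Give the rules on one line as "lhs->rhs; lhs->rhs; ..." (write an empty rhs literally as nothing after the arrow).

ab->; aba->; bba->ab; bbb->bb

  | aabaaa => aaa
  | bbbbabaa => bbbabaa => bbabaa => abbaa => baa
  | baababbb => babbb => bbb => bb
  | ababba => bba => ab => ε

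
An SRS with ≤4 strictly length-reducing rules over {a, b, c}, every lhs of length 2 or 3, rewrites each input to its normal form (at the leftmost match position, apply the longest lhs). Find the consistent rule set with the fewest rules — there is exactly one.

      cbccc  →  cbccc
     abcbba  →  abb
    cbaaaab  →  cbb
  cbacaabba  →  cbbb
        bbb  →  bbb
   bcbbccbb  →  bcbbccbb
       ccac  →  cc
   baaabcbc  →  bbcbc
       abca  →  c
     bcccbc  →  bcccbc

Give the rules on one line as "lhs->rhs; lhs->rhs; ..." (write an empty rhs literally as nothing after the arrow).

aa->c; abc->a; ba->b; ca->

  | cbccc
  | abcbba => abba => abb
  | cbaaaab => cbaaab => cbaab => cbab => cbb
  | cbacaabba => cbcaabba => cbabba => cbbba => cbbb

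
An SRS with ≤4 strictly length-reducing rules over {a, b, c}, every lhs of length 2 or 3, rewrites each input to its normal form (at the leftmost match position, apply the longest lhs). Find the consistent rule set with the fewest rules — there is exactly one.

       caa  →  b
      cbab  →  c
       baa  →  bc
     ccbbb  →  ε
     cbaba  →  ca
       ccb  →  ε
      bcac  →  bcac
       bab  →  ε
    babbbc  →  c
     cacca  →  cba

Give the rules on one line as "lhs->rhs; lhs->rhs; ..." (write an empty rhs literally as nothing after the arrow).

  | caa => cc => b
  | cbab => cbb => c
  | baa => bc
  | ccbbb => bbbb => bb => ε

aa->c; ab->b; bb->; cc->b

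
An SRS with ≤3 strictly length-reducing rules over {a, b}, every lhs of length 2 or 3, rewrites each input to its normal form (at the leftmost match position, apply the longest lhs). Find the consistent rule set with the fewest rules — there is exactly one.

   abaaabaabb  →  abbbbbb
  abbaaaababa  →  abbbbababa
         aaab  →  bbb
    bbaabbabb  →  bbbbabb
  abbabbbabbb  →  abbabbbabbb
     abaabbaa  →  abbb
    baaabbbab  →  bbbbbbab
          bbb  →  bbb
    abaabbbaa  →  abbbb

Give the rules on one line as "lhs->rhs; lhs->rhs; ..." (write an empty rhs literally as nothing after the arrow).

  | abaaabaabb => abbbbaabb => abbbbbb
  | abbaaaababa => abbbbababa
  | aaab => bbb
  | bbaabbabb => bbbbabb

aa->; aaa->bb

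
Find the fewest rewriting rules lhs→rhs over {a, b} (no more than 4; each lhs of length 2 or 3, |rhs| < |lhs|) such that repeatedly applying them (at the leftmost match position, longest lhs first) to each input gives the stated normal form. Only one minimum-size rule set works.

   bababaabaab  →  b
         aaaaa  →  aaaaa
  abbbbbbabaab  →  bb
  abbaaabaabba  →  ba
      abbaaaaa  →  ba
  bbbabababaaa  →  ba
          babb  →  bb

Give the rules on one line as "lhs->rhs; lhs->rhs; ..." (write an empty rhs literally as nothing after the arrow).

  | bababaabaab => babaabaab => baabaab => bbaab => bbb => b
  | aaaaa
  | abbbbbbabaab => bbbbbabaab => bbbabaab => babaab => baab => bb
  | abbaaabaabba => baaabaabba => babaabba => baabba => bbba => ba

ab->; baa->b; bbb->b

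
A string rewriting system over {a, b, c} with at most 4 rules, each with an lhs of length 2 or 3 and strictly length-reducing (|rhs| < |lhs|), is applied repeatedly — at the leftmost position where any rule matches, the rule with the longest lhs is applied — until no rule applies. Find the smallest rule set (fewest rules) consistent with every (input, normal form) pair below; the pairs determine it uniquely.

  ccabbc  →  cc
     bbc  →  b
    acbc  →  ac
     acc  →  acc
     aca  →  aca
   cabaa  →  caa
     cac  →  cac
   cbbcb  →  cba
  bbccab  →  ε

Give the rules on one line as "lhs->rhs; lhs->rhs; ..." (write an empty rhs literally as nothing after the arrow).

  | ccabbc => ccbc => cc
  | bbc => b
  | acbc => ac
  | acc

ab->; bc->; bcb->a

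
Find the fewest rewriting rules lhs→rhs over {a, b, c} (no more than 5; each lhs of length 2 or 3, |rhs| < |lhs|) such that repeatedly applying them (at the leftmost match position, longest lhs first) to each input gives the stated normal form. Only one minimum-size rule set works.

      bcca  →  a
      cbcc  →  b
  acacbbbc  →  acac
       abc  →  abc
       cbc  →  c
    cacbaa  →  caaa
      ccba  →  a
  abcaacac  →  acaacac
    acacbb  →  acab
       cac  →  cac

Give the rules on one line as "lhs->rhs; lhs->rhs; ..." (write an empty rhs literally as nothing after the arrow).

  | bcca => bba => a
  | cbcc => cc => b
  | acacbbbc => acabbc => acac
  | abc

bb->; bca->ca; cb->; cc->b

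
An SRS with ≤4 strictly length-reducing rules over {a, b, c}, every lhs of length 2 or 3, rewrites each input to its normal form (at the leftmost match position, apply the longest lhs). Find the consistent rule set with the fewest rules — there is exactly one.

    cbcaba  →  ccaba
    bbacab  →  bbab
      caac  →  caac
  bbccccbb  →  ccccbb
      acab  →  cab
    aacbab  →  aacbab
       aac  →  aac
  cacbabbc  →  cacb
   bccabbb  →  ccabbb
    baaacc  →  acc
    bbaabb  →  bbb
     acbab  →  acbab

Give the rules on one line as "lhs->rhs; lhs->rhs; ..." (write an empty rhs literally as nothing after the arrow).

  | cbcaba => ccaba
  | bbacab => bbab
  | caac
  | bbccccbb => bccccbb => ccccbb

aca->ca; baa->; bac->b; bc->c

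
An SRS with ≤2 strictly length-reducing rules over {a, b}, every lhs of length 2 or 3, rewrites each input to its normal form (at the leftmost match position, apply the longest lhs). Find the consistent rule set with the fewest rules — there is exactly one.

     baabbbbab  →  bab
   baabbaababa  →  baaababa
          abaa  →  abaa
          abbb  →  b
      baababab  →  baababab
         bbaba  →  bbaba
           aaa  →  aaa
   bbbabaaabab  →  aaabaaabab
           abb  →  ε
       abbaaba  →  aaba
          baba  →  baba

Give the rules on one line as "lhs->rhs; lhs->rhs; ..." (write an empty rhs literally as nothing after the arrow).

  | baabbbbab => babbab => bab
  | baabbaababa => baaababa
  | abaa
  | abbb => b

abb->; bbb->aa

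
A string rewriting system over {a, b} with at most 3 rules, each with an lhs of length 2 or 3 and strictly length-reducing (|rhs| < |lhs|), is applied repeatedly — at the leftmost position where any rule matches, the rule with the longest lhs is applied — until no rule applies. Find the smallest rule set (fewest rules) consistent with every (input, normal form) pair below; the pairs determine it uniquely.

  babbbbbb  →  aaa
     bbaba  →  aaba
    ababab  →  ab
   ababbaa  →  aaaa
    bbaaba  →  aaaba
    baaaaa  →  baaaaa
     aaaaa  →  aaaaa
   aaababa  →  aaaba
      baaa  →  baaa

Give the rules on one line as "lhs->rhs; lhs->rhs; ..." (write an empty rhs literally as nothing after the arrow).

  | babbbbbb => bbbbbb => abbbb => aabb => aaa
  | bbaba => aaba
  | ababab => abab => ab
  | ababbaa => abbaa => aaaa

bab->b; bb->a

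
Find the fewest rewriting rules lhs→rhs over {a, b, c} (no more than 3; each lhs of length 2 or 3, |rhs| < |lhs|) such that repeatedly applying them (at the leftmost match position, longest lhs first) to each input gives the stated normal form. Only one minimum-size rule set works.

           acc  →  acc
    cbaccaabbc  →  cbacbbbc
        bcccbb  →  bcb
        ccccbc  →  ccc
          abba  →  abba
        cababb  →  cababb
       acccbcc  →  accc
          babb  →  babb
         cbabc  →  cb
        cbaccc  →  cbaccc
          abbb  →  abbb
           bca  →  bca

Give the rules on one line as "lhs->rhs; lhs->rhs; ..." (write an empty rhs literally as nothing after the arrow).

  | acc
  | cbaccaabbc => cbacbbbc
  | bcccbb => bcb
  | ccccbc => ccc

abc->; caa->b; ccb->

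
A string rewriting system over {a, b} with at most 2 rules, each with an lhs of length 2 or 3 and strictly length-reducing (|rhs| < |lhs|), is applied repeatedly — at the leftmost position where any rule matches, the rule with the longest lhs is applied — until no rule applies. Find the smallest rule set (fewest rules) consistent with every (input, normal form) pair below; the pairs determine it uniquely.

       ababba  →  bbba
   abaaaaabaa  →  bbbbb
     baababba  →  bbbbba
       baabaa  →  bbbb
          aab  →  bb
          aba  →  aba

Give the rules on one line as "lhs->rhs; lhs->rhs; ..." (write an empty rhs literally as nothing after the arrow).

aa->b; abb->bb

  | ababba => abbba => bbba
  | abaaaaabaa => abbaaabaa => bbaaabaa => bbbabaa => bbbabb => bbbbb
  | baababba => bbbabba => bbbbba
  | baabaa => bbbaa => bbbb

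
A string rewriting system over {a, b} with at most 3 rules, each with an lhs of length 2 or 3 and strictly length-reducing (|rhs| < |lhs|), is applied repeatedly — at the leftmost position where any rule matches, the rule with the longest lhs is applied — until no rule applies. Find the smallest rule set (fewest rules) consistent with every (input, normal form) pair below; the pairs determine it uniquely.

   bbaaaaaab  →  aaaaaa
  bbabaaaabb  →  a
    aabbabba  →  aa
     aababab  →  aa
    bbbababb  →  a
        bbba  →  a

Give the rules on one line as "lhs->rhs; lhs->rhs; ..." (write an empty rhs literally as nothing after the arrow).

  | bbaaaaaab => baaaaaab => aaaaaab => aaaaaa
  | bbabaaaabb => babaaaabb => abaaaabb => abaaabb => abaabb => ababb => abbb => abb => ab => a
  | aabbabba => aababba => aabbba => aabba => aaba => aab => aa
  | aababab => aabbab => aabab => aabb => aab => aa

ab->a; aba->ab; ba->a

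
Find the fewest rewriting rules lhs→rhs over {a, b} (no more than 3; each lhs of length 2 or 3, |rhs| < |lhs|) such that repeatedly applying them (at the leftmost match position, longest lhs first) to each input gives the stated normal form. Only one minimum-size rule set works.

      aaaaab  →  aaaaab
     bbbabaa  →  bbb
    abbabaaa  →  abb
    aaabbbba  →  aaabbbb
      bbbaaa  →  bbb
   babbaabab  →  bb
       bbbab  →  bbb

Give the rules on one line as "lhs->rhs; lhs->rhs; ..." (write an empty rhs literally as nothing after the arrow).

  | aaaaab
  | bbbabaa => bbbaa => bbba => bbb
  | abbabaaa => abbaaa => abbaa => abba => abb
  | aaabbbba => aaabbbb

ba->b; bab->b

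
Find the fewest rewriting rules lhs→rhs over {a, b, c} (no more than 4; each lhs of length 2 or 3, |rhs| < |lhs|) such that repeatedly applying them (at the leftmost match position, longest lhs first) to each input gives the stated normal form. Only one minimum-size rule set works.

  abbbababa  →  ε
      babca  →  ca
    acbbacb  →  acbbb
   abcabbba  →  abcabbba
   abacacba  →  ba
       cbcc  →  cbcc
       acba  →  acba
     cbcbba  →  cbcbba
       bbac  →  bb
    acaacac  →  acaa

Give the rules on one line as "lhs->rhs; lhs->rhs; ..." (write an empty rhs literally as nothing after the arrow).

  | abbbababa => abbaba => aba => ε
  | babca => ca
  | acbbacb => acbbb
  | abcabbba

aba->; bab->; bac->b; cac->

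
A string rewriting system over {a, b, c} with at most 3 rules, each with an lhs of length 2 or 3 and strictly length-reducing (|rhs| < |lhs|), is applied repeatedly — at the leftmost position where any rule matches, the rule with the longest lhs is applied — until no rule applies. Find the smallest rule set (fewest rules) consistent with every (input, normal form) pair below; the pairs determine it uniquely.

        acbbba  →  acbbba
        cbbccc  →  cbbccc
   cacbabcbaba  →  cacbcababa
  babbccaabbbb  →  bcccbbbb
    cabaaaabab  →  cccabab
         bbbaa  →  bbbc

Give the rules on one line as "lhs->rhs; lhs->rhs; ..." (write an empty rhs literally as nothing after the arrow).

aa->c; abb->; abc->ca

  | acbbba
  | cbbccc
  | cacbabcbaba => cacbcababa
  | babbccaabbbb => bccaabbbb => bcccbbbb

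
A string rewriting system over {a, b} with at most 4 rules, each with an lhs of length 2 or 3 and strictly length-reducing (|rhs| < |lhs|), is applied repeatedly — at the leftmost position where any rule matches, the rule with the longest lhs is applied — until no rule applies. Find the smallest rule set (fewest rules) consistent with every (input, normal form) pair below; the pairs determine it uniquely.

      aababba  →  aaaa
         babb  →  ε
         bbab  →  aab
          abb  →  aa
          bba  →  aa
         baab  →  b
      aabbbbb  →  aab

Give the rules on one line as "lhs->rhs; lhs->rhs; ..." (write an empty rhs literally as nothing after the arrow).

  | aababba => aabba => aaaa
  | babb => baa => ε
  | bbab => aab
  | abb => aa

aba->a; baa->; bb->a; bbb->b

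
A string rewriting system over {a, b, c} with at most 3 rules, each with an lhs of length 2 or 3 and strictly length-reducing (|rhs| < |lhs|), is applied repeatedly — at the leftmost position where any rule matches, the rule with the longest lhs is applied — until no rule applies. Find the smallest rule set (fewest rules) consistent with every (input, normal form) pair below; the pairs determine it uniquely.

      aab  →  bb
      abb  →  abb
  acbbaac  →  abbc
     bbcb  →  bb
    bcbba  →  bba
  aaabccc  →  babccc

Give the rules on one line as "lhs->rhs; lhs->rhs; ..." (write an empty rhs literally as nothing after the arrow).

aa->b; cb->

  | aab => bb
  | abb
  | acbbaac => abaac => abbc
  | bbcb => bb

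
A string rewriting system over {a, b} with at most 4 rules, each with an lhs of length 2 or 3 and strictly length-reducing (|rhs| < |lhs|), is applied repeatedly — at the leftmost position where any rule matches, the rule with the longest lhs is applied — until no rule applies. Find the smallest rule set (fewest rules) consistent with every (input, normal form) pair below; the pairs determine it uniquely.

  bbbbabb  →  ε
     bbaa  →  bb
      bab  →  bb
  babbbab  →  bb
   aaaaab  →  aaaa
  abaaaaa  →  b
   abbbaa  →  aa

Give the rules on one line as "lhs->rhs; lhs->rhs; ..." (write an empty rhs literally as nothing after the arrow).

aab->a; ab->b; ba->b; bbb->

  | bbbbabb => babb => bbb => ε
  | bbaa => bba => bb
  | bab => bb
  | babbbab => bbbbab => bab => bb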